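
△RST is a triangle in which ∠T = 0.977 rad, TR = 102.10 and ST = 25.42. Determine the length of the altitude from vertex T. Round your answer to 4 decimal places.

By the law of cosines, RS² = ST² + TR² − 2·ST·TR·cos T = 8166.3, so RS ≈ 90.368.
Area = ½·ST·TR·sin T ≈ 1075.6.
The altitude from T has length 2·area/RS ≈ 23.804.

h_T ≈ 23.8040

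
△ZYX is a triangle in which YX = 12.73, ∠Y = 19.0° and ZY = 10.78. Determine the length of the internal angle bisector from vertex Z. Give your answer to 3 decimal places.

t_Z ≈ 3.681

By the law of cosines, XZ² = ZY² + YX² − 2·ZY·YX·cos Y = 18.755, so XZ ≈ 4.3308.
Law of cosines again: cos Z = (XZ² + ZY² − YX²)/(2·XZ·ZY) ≈ -0.29012, so ∠Z ≈ 106.87°.
The bisector from Z has length 2·XZ·ZY·cos(∠Z/2)/(XZ+ZY) ≈ 3.6813.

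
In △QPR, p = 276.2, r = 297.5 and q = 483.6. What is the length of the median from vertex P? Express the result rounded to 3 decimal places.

m_P ≈ 376.983

Median from P: ½√(2·r² + 2·q² − p²) ≈ 376.98.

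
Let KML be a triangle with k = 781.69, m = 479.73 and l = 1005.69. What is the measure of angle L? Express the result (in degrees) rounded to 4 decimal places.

∠L ≈ 103.1191°

By the law of cosines, cos L = (k² + m² − l²) / (2·k·m) ≈ -0.22698, so ∠L ≈ 103.12°.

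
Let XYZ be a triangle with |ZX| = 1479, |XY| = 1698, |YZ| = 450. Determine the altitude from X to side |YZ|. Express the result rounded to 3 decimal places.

Semiperimeter s = (450 + 1479 + 1698)/2 = 1813.5.
Heron's formula: area = √(1813.5·1363.5·334.5·115.5) ≈ 3.0908e+05.
The altitude from X has length 2·area/|YZ| ≈ 1373.7.

h_X ≈ 1373.703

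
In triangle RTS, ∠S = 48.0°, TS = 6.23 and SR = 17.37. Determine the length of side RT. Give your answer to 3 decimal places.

13.990

By the law of cosines, RT² = TS² + SR² − 2·TS·SR·cos S = 195.71, so RT ≈ 13.99.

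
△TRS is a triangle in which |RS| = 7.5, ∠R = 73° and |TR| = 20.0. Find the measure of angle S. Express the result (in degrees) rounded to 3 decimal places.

By the law of cosines, |ST|² = |TR|² + |RS|² − 2·|TR|·|RS|·cos R = 368.54, so |ST| ≈ 19.197.
Law of cosines again: cos S = (|RS|² + |ST|² − |TR|²)/(2·|RS|·|ST|) ≈ 0.08608, so ∠S ≈ 85.06°.

∠S ≈ 85.062°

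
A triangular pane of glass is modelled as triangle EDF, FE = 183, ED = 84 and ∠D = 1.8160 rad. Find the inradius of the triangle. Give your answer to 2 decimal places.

r ≈ 28.48

Law of sines: sin F = ED·sin D/FE ≈ 0.44529.
Since FE ≥ ED, only the acute value applies: ∠F ≈ 0.4615 rad.
Then ∠E = π − ∠D − ∠F ≈ 0.8641 rad.
Law of sines gives DF = FE·sin E/sin D ≈ 143.46.
Area = ½·FE·ED·sin E ≈ 5845.3.
Semiperimeter s = (143.46+183+84)/2 = 205.23.
Inradius = area/s = 5845.3/205.23 ≈ 28.481.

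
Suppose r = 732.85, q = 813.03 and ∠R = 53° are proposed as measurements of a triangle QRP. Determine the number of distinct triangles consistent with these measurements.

2

q·sin R = 813.03·sin(53°) ≈ 649.3.
Since q sin R < r < q (649.3 < 732.85 < 813.03), two triangles exist.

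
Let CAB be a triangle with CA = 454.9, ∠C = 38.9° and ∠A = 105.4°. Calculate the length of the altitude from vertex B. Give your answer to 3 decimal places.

The third angle is ∠B = 180° − ∠C − ∠A = 35.70°.
Law of sines: AB = CA·sin C/sin B ≈ 489.53.
Law of sines: BC = CA·sin A/sin B ≈ 751.56.
Area = ½·CA·AB·sin A ≈ 1.0735e+05.
The altitude from B has length 2·area/CA ≈ 471.95.

471.953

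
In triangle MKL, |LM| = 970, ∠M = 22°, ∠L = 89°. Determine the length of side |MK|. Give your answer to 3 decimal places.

The third angle is ∠K = 180° − ∠L − ∠M = 69.00°.
Law of sines: |MK| = |LM|·sin L/sin K ≈ 1038.9.

1038.852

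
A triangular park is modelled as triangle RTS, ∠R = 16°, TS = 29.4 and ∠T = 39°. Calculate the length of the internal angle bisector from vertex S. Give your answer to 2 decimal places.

t_S ≈ 18.88

The third angle is ∠S = 180° − ∠R − ∠T = 125.00°.
Law of sines: SR = TS·sin T/sin R ≈ 67.124.
Law of sines: RT = TS·sin S/sin R ≈ 87.372.
The bisector from S has length 2·TS·SR·cos(∠S/2)/(TS+SR) ≈ 18.881.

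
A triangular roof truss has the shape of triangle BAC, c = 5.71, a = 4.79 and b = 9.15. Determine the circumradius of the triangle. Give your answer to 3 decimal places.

R ≈ 5.337

By the law of cosines, cos B = (a² + c² − b²) / (2·a·c) ≈ -0.51505, so ∠B ≈ 2.112 rad.
Circumradius = b/(2 sin B) ≈ 5.3374.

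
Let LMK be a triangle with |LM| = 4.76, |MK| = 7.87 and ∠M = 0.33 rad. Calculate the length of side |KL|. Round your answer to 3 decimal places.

By the law of cosines, |KL|² = |LM|² + |MK|² − 2·|LM|·|MK|·cos M = 13.715, so |KL| ≈ 3.7033.

3.703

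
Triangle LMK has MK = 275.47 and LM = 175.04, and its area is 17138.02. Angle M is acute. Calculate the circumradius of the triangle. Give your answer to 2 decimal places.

R ≈ 138.36

From area = ½·LM·MK·sin M, we get sin M = 2·area/(LM·MK) ≈ 0.71085.
Taking the acute solution, ∠M ≈ 45.30°.
Law of cosines then gives KL ≈ 196.71.
Circumradius = KL/(2 sin M) ≈ 138.36.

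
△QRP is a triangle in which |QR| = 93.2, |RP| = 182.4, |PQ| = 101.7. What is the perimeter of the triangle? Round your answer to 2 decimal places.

perimeter ≈ 377.30

Perimeter = 182.4 + 101.7 + 93.2 = 377.3.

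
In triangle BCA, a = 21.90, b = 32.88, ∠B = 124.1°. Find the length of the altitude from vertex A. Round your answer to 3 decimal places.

h_A ≈ 12.544

Law of sines: sin A = a·sin B/b ≈ 0.55154.
Since b ≥ a, only the acute value applies: ∠A ≈ 33.47°.
Then ∠C = 180° − ∠B − ∠A ≈ 22.43°.
Law of sines gives c = b·sin C/sin B ≈ 15.149.
Area = ½·b·a·sin C ≈ 137.36.
The altitude from A has length 2·area/a ≈ 12.544.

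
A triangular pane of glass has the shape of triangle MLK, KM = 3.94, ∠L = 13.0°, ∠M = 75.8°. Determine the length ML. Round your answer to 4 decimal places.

The third angle is ∠K = 180° − ∠M − ∠L = 91.20°.
Law of sines: ML = KM·sin K/sin L ≈ 17.511.

17.5111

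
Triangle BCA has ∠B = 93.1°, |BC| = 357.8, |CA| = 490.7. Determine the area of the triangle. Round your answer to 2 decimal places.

56630.74

Law of sines: sin A = |BC|·sin B/|CA| ≈ 0.72810.
Since |CA| ≥ |BC|, only the acute value applies: ∠A ≈ 46.73°.
Then ∠C = 180° − ∠B − ∠A ≈ 40.17°.
Law of sines gives |AB| = |CA|·sin C/sin B ≈ 317.01.
Area = ½·|CA|·|BC|·sin C ≈ 56631.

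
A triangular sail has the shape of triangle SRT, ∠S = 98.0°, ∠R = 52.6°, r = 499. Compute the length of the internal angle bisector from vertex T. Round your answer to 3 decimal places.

t_T ≈ 535.635

The third angle is ∠T = 180° − ∠S − ∠R = 29.40°.
Law of sines: s = r·sin S/sin R ≈ 622.02.
Law of sines: t = r·sin T/sin R ≈ 308.35.
The bisector from T has length 2·s·r·cos(∠T/2)/(s+r) ≈ 535.64.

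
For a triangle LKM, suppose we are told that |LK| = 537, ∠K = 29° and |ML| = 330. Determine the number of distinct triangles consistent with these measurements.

2

|LK|·sin K = 537·sin(29°) ≈ 260.3.
Since |LK| sin K < |ML| < |LK| (260.3 < 330 < 537), two triangles exist.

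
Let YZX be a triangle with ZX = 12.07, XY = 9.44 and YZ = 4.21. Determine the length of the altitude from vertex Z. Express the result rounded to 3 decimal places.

Semiperimeter s = (12.07 + 9.44 + 4.21)/2 = 12.86.
Heron's formula: area = √(12.86·0.79·3.42·8.65) ≈ 17.336.
The altitude from Z has length 2·area/XY ≈ 3.6729.

h_Z ≈ 3.673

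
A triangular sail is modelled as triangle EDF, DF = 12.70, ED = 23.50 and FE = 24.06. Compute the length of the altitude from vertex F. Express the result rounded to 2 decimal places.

Semiperimeter s = (12.7 + 24.06 + 23.5)/2 = 30.13.
Heron's formula: area = √(30.13·17.43·6.07·6.63) ≈ 145.38.
The altitude from F has length 2·area/ED ≈ 12.373.

12.37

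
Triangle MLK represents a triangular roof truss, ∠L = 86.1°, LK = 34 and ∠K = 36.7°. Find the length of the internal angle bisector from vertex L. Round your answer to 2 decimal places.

The third angle is ∠M = 180° − ∠L − ∠K = 57.20°.
Law of sines: KM = LK·sin L/sin M ≈ 40.355.
Law of sines: ML = LK·sin K/sin M ≈ 24.173.
The bisector from L has length 2·ML·LK·cos(∠L/2)/(ML+LK) ≈ 20.649.

20.65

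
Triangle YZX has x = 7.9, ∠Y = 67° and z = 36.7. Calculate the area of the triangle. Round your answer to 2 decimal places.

Area = ½·z·x·sin Y ≈ 133.44.

133.44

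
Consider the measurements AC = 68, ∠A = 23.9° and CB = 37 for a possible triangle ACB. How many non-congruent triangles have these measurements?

2

AC·sin A = 68·sin(23.9°) ≈ 27.55.
Since AC sin A < CB < AC (27.55 < 37 < 68), two triangles exist.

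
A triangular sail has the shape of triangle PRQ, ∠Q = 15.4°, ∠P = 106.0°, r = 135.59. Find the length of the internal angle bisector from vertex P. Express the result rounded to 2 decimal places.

The third angle is ∠R = 180° − ∠Q − ∠P = 58.60°.
Law of sines: p = r·sin P/sin R ≈ 152.7.
Law of sines: q = r·sin Q/sin R ≈ 42.185.
The bisector from P has length 2·r·q·cos(∠P/2)/(r+q) ≈ 38.726.

t_P ≈ 38.73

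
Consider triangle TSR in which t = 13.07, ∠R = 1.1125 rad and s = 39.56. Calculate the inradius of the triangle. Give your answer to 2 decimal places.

By the law of cosines, r² = t² + s² − 2·t·s·cos R = 1278.3, so r ≈ 35.753.
Area = ½·t·s·sin R ≈ 231.85.
Semiperimeter p = (13.07+39.56+35.753)/2 = 44.192.
Inradius = area/p = 231.85/44.192 ≈ 5.2464.

5.25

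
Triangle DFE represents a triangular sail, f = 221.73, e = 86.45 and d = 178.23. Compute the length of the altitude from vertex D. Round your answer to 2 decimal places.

Semiperimeter s = (178.23 + 221.73 + 86.45)/2 = 243.2.
Heron's formula: area = √(243.2·64.975·21.475·156.75) ≈ 7293.5.
The altitude from D has length 2·area/d ≈ 81.844.

h_D ≈ 81.84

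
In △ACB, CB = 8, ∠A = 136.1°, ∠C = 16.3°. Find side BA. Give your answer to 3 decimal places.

The third angle is ∠B = 180° − ∠A − ∠C = 27.60°.
Law of sines: BA = CB·sin C/sin A ≈ 3.2381.

3.238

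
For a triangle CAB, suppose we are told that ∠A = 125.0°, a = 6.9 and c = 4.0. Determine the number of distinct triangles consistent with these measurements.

c·sin A = 4.0·sin(125.0°) ≈ 3.277.
Since ∠A is not acute, a triangle exists only if a > c; here a > c, so there is exactly one triangle.

1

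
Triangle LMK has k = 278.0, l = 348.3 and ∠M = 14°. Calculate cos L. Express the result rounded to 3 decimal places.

cos L ≈ -0.580

By the law of cosines, m² = k² + l² − 2·k·l·cos M = 10694, so m ≈ 103.41.
Law of cosines again: cos L = (m² + k² − l²)/(2·m·k) ≈ -0.57975, so ∠L ≈ 125.43°.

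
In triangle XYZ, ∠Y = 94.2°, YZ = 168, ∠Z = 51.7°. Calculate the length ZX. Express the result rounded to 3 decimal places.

The third angle is ∠X = 180° − ∠Y − ∠Z = 34.10°.
Law of sines: ZX = YZ·sin Y/sin X ≈ 298.85.

298.853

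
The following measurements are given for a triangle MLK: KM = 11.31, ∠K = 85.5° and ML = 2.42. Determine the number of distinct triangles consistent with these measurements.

0

KM·sin K = 11.31·sin(85.5°) ≈ 11.28.
Since ML = 2.42 < 11.28 = KM sin K, no triangle exists.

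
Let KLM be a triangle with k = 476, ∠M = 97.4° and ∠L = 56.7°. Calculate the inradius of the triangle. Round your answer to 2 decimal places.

The third angle is ∠K = 180° − ∠L − ∠M = 25.90°.
Law of sines: l = k·sin L/sin K ≈ 910.81.
Law of sines: m = k·sin M/sin K ≈ 1080.7.
Area = ½·k·l·sin M ≈ 2.1497e+05.
Semiperimeter s = (476+910.81+1080.7)/2 = 1233.7.
Inradius = area/s = 2.1497e+05/1233.7 ≈ 174.24.

r ≈ 174.24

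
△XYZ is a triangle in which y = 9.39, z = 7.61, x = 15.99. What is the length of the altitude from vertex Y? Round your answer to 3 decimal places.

Semiperimeter s = (15.99 + 9.39 + 7.61)/2 = 16.495.
Heron's formula: area = √(16.495·0.505·7.105·8.885) ≈ 22.932.
The altitude from Y has length 2·area/y ≈ 4.8842.

h_Y ≈ 4.884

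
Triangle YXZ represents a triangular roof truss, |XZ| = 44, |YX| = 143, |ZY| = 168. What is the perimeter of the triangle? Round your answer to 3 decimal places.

355.000

Perimeter = 44 + 168 + 143 = 355.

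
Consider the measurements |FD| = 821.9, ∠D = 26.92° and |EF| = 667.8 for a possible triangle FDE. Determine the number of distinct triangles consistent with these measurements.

|FD|·sin D = 821.9·sin(26.92°) ≈ 372.1.
Since |FD| sin D < |EF| < |FD| (372.1 < 667.8 < 821.9), two triangles exist.

2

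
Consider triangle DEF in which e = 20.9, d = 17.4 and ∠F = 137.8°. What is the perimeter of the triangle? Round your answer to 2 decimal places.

By the law of cosines, f² = d² + e² − 2·d·e·cos F = 1278.4, so f ≈ 35.754.
Semiperimeter s = (17.4+20.9+35.754)/2 = 37.027.
Perimeter = 17.4 + 20.9 + 35.754 = 74.054.

perimeter ≈ 74.05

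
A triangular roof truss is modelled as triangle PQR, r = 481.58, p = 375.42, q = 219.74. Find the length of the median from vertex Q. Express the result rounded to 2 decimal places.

Median from Q: ½√(2·r² + 2·p² − q²) ≈ 417.56.

m_Q ≈ 417.56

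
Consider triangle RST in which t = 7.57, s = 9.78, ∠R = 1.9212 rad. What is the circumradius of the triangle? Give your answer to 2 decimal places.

By the law of cosines, r² = s² + t² − 2·s·t·cos R = 203.78, so r ≈ 14.275.
Area = ½·s·t·sin R ≈ 34.768.
Circumradius = r/(2 sin R) ≈ 7.5994.

7.60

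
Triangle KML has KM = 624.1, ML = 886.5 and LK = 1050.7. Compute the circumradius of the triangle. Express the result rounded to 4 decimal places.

R ≈ 526.4475

By the law of cosines, cos K = (LK² + KM² − ML²) / (2·LK·KM) ≈ 0.53953, so ∠K ≈ 1.001 rad.
Circumradius = ML/(2 sin K) ≈ 526.45.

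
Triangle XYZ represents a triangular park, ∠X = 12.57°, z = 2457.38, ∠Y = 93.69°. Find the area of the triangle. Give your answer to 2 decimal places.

The third angle is ∠Z = 180° − ∠X − ∠Y = 73.74°.
Law of sines: x = z·sin X/sin Z ≈ 557.09.
Law of sines: y = z·sin Y/sin Z ≈ 2554.5.
Area = ½·z·x·sin Y ≈ 6.8307e+05.

area ≈ 683069.46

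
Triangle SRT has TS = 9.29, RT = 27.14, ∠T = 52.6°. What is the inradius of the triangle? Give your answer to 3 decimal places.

r ≈ 3.386

By the law of cosines, SR² = RT² + TS² − 2·RT·TS·cos T = 516.61, so SR ≈ 22.729.
Area = ½·RT·TS·sin T ≈ 100.15.
Semiperimeter s = (27.14+9.29+22.729)/2 = 29.58.
Inradius = area/s = 100.15/29.58 ≈ 3.3857.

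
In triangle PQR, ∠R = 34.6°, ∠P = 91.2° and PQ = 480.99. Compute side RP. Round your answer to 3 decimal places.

687.009

The third angle is ∠Q = 180° − ∠R − ∠P = 54.20°.
Law of sines: RP = PQ·sin Q/sin R ≈ 687.01.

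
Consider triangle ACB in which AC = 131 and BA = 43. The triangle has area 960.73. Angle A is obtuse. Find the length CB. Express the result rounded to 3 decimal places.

172.047

From area = ½·BA·AC·sin A, we get sin A = 2·area/(BA·AC) ≈ 0.34111.
Taking the obtuse solution, ∠A ≈ 160.06°.
Law of cosines then gives CB ≈ 172.05.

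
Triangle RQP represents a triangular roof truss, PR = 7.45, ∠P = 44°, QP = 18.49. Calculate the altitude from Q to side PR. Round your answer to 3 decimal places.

By the law of cosines, RQ² = QP² + PR² − 2·QP·PR·cos P = 199.2, so RQ ≈ 14.114.
Area = ½·QP·PR·sin P ≈ 47.845.
The altitude from Q has length 2·area/PR ≈ 12.844.

12.844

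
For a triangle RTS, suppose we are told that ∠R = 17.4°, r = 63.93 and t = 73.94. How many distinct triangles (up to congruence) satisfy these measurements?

2

t·sin R = 73.94·sin(17.4°) ≈ 22.11.
Since t sin R < r < t (22.11 < 63.93 < 73.94), two triangles exist.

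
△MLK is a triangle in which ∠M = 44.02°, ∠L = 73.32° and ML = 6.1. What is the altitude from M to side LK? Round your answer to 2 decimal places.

The third angle is ∠K = 180° − ∠M − ∠L = 62.66°.
Law of sines: LK = ML·sin M/sin K ≈ 4.772.
Law of sines: KM = ML·sin L/sin K ≈ 6.5781.
Area = ½·ML·LK·sin L ≈ 13.942.
The altitude from M has length 2·area/LK ≈ 5.8433.

h_M ≈ 5.84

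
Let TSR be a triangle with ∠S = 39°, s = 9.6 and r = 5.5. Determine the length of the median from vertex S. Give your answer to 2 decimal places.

m_S ≈ 8.92

Law of sines: sin R = r·sin S/s ≈ 0.36055.
Since s ≥ r, only the acute value applies: ∠R ≈ 21.13°.
Then ∠T = 180° − ∠S − ∠R ≈ 119.87°.
Law of sines gives t = s·sin T/sin S ≈ 13.229.
Median from S: ½√(2·r² + 2·t² − s²) ≈ 8.9209.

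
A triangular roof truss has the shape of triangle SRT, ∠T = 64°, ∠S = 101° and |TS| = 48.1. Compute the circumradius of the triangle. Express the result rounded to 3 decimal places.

The third angle is ∠R = 180° − ∠T − ∠S = 15.00°.
Law of sines: |RT| = |TS|·sin S/sin R ≈ 182.43.
Law of sines: |SR| = |TS|·sin T/sin R ≈ 167.04.
Circumradius = |TS|/(2 sin R) ≈ 92.922.

92.922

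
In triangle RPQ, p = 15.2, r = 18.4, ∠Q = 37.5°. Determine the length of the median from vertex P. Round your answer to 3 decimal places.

m_P ≈ 13.207

By the law of cosines, q² = r² + p² − 2·r·p·cos Q = 125.83, so q ≈ 11.217.
Median from P: ½√(2·q² + 2·r² − p²) ≈ 13.207.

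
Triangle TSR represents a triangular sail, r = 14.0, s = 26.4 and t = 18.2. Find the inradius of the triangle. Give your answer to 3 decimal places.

Semiperimeter p = (18.2 + 26.4 + 14)/2 = 29.3.
Heron's formula: area = √(29.3·11.1·2.9·15.3) ≈ 120.13.
Inradius = area/p = 120.13/29.3 ≈ 4.0999.

4.100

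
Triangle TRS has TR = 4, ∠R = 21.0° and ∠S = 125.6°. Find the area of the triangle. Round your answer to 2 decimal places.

The third angle is ∠T = 180° − ∠R − ∠S = 33.40°.
Law of sines: RS = TR·sin T/sin S ≈ 2.7081.
Law of sines: ST = TR·sin R/sin S ≈ 1.763.
Area = ½·TR·RS·sin R ≈ 1.941.

area ≈ 1.94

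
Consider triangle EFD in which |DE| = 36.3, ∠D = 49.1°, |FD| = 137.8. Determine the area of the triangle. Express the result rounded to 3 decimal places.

area ≈ 1890.442

Area = ½·|FD|·|DE|·sin D ≈ 1890.4.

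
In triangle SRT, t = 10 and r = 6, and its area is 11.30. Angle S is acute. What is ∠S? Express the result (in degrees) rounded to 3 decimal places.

From area = ½·r·t·sin S, we get sin S = 2·area/(r·t) ≈ 0.37667.
Taking the acute solution, ∠S ≈ 22.13°.

∠S ≈ 22.127°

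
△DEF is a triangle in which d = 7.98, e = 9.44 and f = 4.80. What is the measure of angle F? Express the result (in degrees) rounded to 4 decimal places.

By the law of cosines, cos F = (d² + e² − f²) / (2·d·e) ≈ 0.86122, so ∠F ≈ 30.55°.

∠F ≈ 30.5458°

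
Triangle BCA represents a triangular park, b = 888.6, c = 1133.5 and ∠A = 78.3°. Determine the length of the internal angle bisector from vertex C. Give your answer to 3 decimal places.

t_C ≈ 914.687

By the law of cosines, a² = b² + c² − 2·b·c·cos A = 1.6659e+06, so a ≈ 1290.7.
Law of cosines again: cos C = (a² + b² − c²)/(2·a·b) ≈ 0.51037, so ∠C ≈ 59.31°.
The bisector from C has length 2·a·b·cos(∠C/2)/(a+b) ≈ 914.69.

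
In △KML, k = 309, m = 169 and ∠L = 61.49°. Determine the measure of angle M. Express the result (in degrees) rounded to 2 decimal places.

33.04

By the law of cosines, l² = k² + m² − 2·k·m·cos L = 74191, so l ≈ 272.38.
Law of cosines again: cos M = (l² + k² − m²)/(2·l·k) ≈ 0.83829, so ∠M ≈ 33.04°.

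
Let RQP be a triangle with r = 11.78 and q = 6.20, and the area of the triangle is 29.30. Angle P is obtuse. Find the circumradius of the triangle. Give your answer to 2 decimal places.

10.13

From area = ½·r·q·sin P, we get sin P = 2·area/(r·q) ≈ 0.80234.
Taking the obtuse solution, ∠P ≈ 126.65°.
Law of cosines then gives p ≈ 16.26.
Circumradius = p/(2 sin P) ≈ 10.133.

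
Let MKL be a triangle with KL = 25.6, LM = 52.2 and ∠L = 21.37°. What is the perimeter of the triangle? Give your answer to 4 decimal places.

107.6549

By the law of cosines, MK² = KL² + LM² − 2·KL·LM·cos L = 891.31, so MK ≈ 29.855.
Semiperimeter s = (25.6+52.2+29.855)/2 = 53.827.
Perimeter = 25.6 + 52.2 + 29.855 = 107.65.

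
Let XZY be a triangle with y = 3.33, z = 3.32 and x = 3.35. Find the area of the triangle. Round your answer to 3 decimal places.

Semiperimeter s = (3.35 + 3.32 + 3.33)/2 = 5.
Heron's formula: area = √(5·1.65·1.68·1.67) ≈ 4.811.

area ≈ 4.811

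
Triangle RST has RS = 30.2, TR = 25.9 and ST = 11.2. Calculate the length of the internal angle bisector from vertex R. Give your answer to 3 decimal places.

t_R ≈ 27.404

By the law of cosines, cos R = (TR² + RS² − ST²) / (2·TR·RS) ≈ 0.93163, so ∠R ≈ 21.31°.
The bisector from R has length 2·TR·RS·cos(∠R/2)/(TR+RS) ≈ 27.404.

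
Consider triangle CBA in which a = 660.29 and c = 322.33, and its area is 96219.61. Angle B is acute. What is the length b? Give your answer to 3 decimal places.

From area = ½·a·c·sin B, we get sin B = 2·area/(a·c) ≈ 0.90419.
Taking the acute solution, ∠B ≈ 64.71°.
Law of cosines then gives b ≈ 598.38.

598.384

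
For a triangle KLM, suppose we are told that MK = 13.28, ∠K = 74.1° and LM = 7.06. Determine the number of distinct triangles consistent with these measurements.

MK·sin K = 13.28·sin(74.1°) ≈ 12.77.
Since LM = 7.06 < 12.77 = MK sin K, no triangle exists.

0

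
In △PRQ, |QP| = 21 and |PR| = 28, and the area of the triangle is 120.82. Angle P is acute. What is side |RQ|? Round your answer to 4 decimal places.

12.3649

From area = ½·|QP|·|PR|·sin P, we get sin P = 2·area/(|QP|·|PR|) ≈ 0.41095.
Taking the acute solution, ∠P ≈ 0.423 rad.
Law of cosines then gives |RQ| ≈ 12.365.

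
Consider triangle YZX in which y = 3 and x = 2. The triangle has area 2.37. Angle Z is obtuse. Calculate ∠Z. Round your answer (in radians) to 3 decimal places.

From area = ½·x·y·sin Z, we get sin Z = 2·area/(x·y) ≈ 0.79000.
Taking the obtuse solution, ∠Z ≈ 2.231 rad.

∠Z ≈ 2.231 rad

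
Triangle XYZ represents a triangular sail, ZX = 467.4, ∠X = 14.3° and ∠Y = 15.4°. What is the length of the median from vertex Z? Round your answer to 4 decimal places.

The third angle is ∠Z = 180° − ∠X − ∠Y = 150.30°.
Law of sines: YZ = ZX·sin X/sin Y ≈ 434.74.
Law of sines: XY = ZX·sin Z/sin Y ≈ 872.05.
Median from Z: ½√(2·YZ² + 2·ZX² − XY²) ≈ 116.68.

m_Z ≈ 116.6770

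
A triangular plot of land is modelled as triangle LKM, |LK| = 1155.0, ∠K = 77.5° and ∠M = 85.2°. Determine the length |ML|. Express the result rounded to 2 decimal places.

The third angle is ∠L = 180° − ∠K − ∠M = 17.30°.
Law of sines: |ML| = |LK|·sin K/sin M ≈ 1131.6.

1131.59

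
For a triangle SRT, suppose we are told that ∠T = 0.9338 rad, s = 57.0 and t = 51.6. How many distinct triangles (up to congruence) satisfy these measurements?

2

s·sin T = 57.0·sin(0.9338 rad) ≈ 45.82.
Since s sin T < t < s (45.82 < 51.6 < 57.0), two triangles exist.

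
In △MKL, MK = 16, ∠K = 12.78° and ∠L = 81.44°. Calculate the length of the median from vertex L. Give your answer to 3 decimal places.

8.520

The third angle is ∠M = 180° − ∠K − ∠L = 85.78°.
Law of sines: KL = MK·sin M/sin L ≈ 16.136.
Law of sines: LM = MK·sin K/sin L ≈ 3.5792.
Median from L: ½√(2·KL² + 2·LM² − MK²) ≈ 8.5204.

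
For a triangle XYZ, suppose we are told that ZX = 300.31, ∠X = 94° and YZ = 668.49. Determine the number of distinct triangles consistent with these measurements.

1

ZX·sin X = 300.31·sin(94°) ≈ 299.6.
Since ∠X is not acute, a triangle exists only if YZ > ZX; here YZ > ZX, so there is exactly one triangle.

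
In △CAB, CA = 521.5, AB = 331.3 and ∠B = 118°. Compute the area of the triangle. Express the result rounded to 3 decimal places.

Law of sines: sin C = AB·sin B/CA ≈ 0.56092.
Since CA ≥ AB, only the acute value applies: ∠C ≈ 34.12°.
Then ∠A = 180° − ∠B − ∠C ≈ 27.88°.
Law of sines gives BC = CA·sin A/sin B ≈ 276.2.
Area = ½·CA·AB·sin A ≈ 40397.

area ≈ 40396.760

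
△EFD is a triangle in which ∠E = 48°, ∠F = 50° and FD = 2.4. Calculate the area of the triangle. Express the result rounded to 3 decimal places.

2.940

The third angle is ∠D = 180° − ∠E − ∠F = 82.00°.
Law of sines: DE = FD·sin F/sin E ≈ 2.474.
Law of sines: EF = FD·sin D/sin E ≈ 3.1981.
Area = ½·FD·DE·sin D ≈ 2.9399.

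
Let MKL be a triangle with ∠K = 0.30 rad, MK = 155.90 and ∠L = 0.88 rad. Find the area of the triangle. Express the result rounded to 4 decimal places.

area ≈ 4308.2298

The third angle is ∠M = π − ∠K − ∠L = 1.962 rad.
Law of sines: KL = MK·sin M/sin L ≈ 187.02.
Law of sines: LM = MK·sin K/sin L ≈ 59.776.
Area = ½·MK·KL·sin K ≈ 4308.2.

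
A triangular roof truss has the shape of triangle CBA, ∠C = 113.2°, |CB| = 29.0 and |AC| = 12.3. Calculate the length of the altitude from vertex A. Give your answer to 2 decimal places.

h_A ≈ 11.31

By the law of cosines, |BA|² = |AC|² + |CB|² − 2·|AC|·|CB|·cos C = 1273.3, so |BA| ≈ 35.684.
Area = ½·|AC|·|CB|·sin C ≈ 163.93.
The altitude from A has length 2·area/|CB| ≈ 11.305.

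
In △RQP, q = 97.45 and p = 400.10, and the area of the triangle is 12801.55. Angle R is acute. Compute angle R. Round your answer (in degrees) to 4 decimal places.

∠R ≈ 41.0458°

From area = ½·q·p·sin R, we get sin R = 2·area/(q·p) ≈ 0.65666.
Taking the acute solution, ∠R ≈ 41.05°.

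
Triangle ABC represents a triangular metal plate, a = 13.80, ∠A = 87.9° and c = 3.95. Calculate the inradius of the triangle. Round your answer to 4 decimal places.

Law of sines: sin C = c·sin A/a ≈ 0.28604.
Since a ≥ c, only the acute value applies: ∠C ≈ 16.62°.
Then ∠B = 180° − ∠A − ∠C ≈ 75.48°.
Law of sines gives b = a·sin B/sin A ≈ 13.368.
Area = ½·a·c·sin B ≈ 26.384.
Semiperimeter s = (13.8+13.368+3.95)/2 = 15.559.
Inradius = area/s = 26.384/15.559 ≈ 1.6958.

r ≈ 1.6958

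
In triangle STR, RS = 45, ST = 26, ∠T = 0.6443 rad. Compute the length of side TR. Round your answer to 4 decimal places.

Law of sines: sin R = ST·sin T/RS ≈ 0.34704.
Since RS ≥ ST, only the acute value applies: ∠R ≈ 0.3544 rad.
Then ∠S = π − ∠T − ∠R ≈ 2.1429 rad.
Law of sines gives TR = RS·sin S/sin T ≈ 62.991.

62.9909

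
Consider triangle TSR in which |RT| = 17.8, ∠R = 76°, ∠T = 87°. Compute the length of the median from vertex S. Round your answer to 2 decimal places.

The third angle is ∠S = 180° − ∠R − ∠T = 17.00°.
Law of sines: |SR| = |RT|·sin T/sin S ≈ 60.798.
Law of sines: |TS| = |RT|·sin R/sin S ≈ 59.073.
Median from S: ½√(2·|TS|² + 2·|SR|² − |RT|²) ≈ 59.277.

m_S ≈ 59.28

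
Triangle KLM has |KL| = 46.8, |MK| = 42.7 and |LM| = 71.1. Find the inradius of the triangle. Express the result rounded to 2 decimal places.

r ≈ 12.01

Semiperimeter s = (71.1 + 42.7 + 46.8)/2 = 80.3.
Heron's formula: area = √(80.3·9.2·37.6·33.5) ≈ 964.65.
Inradius = area/s = 964.65/80.3 ≈ 12.013.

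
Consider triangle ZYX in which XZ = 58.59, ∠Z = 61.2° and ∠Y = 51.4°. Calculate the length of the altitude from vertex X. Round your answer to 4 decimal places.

51.3428

The third angle is ∠X = 180° − ∠Z − ∠Y = 67.40°.
Law of sines: YX = XZ·sin Z/sin Y ≈ 65.696.
Law of sines: ZY = XZ·sin X/sin Y ≈ 69.212.
Area = ½·XZ·YX·sin X ≈ 1776.8.
The altitude from X has length 2·area/ZY ≈ 51.343.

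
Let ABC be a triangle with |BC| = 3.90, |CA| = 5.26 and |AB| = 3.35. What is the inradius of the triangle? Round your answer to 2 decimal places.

Semiperimeter s = (3.9 + 5.26 + 3.35)/2 = 6.255.
Heron's formula: area = √(6.255·2.355·0.995·2.905) ≈ 6.5252.
Inradius = area/s = 6.5252/6.255 ≈ 1.0432.

r ≈ 1.04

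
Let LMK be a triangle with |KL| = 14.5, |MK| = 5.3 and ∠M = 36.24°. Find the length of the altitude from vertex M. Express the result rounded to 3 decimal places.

Law of sines: sin L = |MK|·sin M/|KL| ≈ 0.21608.
Since |KL| ≥ |MK|, only the acute value applies: ∠L ≈ 12.48°.
Then ∠K = 180° − ∠M − ∠L ≈ 131.28°.
Law of sines gives |LM| = |KL|·sin K/sin M ≈ 18.432.
Area = ½·|KL|·|MK|·sin K ≈ 28.876.
The altitude from M has length 2·area/|KL| ≈ 3.9829.

h_M ≈ 3.983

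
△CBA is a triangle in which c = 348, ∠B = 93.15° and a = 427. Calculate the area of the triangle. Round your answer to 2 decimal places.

74185.74

Area = ½·a·c·sin B ≈ 74186.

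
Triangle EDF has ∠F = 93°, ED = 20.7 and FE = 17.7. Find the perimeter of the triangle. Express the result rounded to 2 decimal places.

Law of sines: sin D = FE·sin F/ED ≈ 0.85390.
Since ED ≥ FE, only the acute value applies: ∠D ≈ 58.64°.
Then ∠E = 180° − ∠F − ∠D ≈ 28.36°.
Law of sines gives DF = ED·sin E/sin F ≈ 9.8467.
Semiperimeter s = (9.8467+17.7+20.7)/2 = 24.123.
Perimeter = 9.8467 + 17.7 + 20.7 = 48.247.

48.25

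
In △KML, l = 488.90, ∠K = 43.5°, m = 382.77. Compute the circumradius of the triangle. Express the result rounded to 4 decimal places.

R ≈ 245.3027

By the law of cosines, k² = m² + l² − 2·m·l·cos K = 1.1405e+05, so k ≈ 337.71.
Area = ½·m·l·sin K ≈ 64408.
Circumradius = k/(2 sin K) ≈ 245.3.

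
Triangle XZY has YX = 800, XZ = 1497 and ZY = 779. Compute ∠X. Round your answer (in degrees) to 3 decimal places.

18.292

By the law of cosines, cos X = (YX² + XZ² − ZY²) / (2·YX·XZ) ≈ 0.94947, so ∠X ≈ 18.29°.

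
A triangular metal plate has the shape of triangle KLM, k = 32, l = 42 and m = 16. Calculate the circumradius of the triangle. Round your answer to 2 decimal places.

23.83

By the law of cosines, cos K = (l² + m² − k²) / (2·l·m) ≈ 0.74107, so ∠K ≈ 42.18°.
Circumradius = k/(2 sin K) ≈ 23.83.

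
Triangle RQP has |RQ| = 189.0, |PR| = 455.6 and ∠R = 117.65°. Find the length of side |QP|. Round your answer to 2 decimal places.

568.52

By the law of cosines, |QP|² = |PR|² + |RQ|² − 2·|PR|·|RQ|·cos R = 3.2321e+05, so |QP| ≈ 568.52.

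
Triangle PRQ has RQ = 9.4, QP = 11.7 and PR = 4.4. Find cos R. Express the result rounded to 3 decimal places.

cos R ≈ -0.353

By the law of cosines, cos R = (PR² + RQ² − QP²) / (2·PR·RQ) ≈ -0.35264, so ∠R ≈ 1.931 rad.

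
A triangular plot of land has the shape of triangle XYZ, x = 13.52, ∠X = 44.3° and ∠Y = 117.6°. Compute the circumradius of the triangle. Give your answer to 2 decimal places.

R ≈ 9.68

The third angle is ∠Z = 180° − ∠X − ∠Y = 18.10°.
Law of sines: y = x·sin Y/sin X ≈ 17.155.
Law of sines: z = x·sin Z/sin X ≈ 6.0141.
Circumradius = x/(2 sin X) ≈ 9.6791.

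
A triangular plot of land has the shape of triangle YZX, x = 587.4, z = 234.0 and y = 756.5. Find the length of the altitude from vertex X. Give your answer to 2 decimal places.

Semiperimeter s = (756.5 + 234 + 587.4)/2 = 788.95.
Heron's formula: area = √(788.95·32.45·554.95·201.55) ≈ 53512.
The altitude from X has length 2·area/x ≈ 182.2.

h_X ≈ 182.20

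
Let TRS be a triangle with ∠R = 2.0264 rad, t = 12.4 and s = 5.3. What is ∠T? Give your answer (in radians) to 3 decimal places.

0.803

By the law of cosines, r² = s² + t² − 2·s·t·cos R = 239.68, so r ≈ 15.482.
Law of cosines again: cos T = (r² + s² − t²)/(2·r·s) ≈ 0.69476, so ∠T ≈ 0.8027 rad.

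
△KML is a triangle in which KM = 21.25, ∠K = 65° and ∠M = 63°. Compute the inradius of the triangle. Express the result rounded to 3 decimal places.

The third angle is ∠L = 180° − ∠K − ∠M = 52.00°.
Law of sines: ML = KM·sin K/sin L ≈ 24.44.
Law of sines: LK = KM·sin M/sin L ≈ 24.027.
Area = ½·KM·ML·sin M ≈ 231.37.
Semiperimeter s = (24.44+24.027+21.25)/2 = 34.859.
Inradius = area/s = 231.37/34.859 ≈ 6.6374.

r ≈ 6.637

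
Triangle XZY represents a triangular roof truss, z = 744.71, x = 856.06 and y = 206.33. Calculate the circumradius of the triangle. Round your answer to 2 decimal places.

477.04

By the law of cosines, cos X = (z² + y² − x²) / (2·z·y) ≈ -0.44149, so ∠X ≈ 116.20°.
Circumradius = x/(2 sin X) ≈ 477.04.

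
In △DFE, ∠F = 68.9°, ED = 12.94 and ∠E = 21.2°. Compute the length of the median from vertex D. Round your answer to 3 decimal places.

The third angle is ∠D = 180° − ∠F − ∠E = 89.90°.
Law of sines: FE = ED·sin D/sin F ≈ 13.87.
Law of sines: DF = ED·sin E/sin F ≈ 5.0157.
Median from D: ½√(2·ED² + 2·DF² − FE²) ≈ 6.9431.

m_D ≈ 6.943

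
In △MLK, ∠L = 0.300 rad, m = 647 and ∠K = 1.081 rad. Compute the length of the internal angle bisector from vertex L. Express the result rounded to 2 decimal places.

The third angle is ∠M = π − ∠L − ∠K = 1.761 rad.
Law of sines: l = m·sin L/sin M ≈ 194.7.
Law of sines: k = m·sin K/sin M ≈ 581.37.
The bisector from L has length 2·k·m·cos(∠L/2)/(k+m) ≈ 605.56.

t_L ≈ 605.56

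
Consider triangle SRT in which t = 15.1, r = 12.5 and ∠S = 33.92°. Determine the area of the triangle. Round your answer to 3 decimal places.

Area = ½·r·t·sin S ≈ 52.665.

52.665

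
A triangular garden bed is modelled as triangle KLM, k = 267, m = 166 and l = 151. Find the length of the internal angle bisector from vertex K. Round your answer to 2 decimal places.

t_K ≈ 85.34

By the law of cosines, cos K = (l² + m² − k²) / (2·l·m) ≈ -0.41754, so ∠K ≈ 114.68°.
The bisector from K has length 2·l·m·cos(∠K/2)/(l+m) ≈ 85.344.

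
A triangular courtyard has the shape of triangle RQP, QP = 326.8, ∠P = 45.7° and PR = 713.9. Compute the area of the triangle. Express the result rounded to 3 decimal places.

area ≈ 83486.459

Area = ½·QP·PR·sin P ≈ 83486.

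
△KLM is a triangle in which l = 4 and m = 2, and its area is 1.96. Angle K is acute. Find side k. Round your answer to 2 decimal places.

2.46

From area = ½·l·m·sin K, we get sin K = 2·area/(l·m) ≈ 0.49000.
Taking the acute solution, ∠K ≈ 29.34°.
Law of cosines then gives k ≈ 2.4602.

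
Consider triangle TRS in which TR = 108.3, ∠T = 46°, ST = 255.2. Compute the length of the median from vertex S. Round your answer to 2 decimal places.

m_S ≈ 221.04

By the law of cosines, RS² = ST² + TR² − 2·ST·TR·cos T = 38458, so RS ≈ 196.11.
Median from S: ½√(2·RS² + 2·ST² − TR²) ≈ 221.04.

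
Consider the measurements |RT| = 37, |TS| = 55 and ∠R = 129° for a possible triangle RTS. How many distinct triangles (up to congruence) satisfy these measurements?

1

|RT|·sin R = 37·sin(129°) ≈ 28.75.
Since ∠R is not acute, a triangle exists only if |TS| > |RT|; here |TS| > |RT|, so there is exactly one triangle.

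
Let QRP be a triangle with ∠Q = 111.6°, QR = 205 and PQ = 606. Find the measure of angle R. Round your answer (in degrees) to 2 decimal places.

52.77

By the law of cosines, RP² = PQ² + QR² − 2·PQ·QR·cos Q = 5.0073e+05, so RP ≈ 707.62.
Law of cosines again: cos R = (QR² + RP² − PQ²)/(2·QR·RP) ≈ 0.60496, so ∠R ≈ 52.77°.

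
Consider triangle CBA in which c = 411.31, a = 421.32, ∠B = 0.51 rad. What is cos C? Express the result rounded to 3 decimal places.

By the law of cosines, b² = a² + c² − 2·a·c·cos B = 44205, so b ≈ 210.25.
Law of cosines again: cos C = (b² + a² − c²)/(2·b·a) ≈ 0.29656, so ∠C ≈ 1.270 rad.

cos C ≈ 0.297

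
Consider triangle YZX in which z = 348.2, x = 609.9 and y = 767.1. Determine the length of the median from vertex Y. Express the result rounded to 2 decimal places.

Median from Y: ½√(2·z² + 2·x² − y²) ≈ 315.44.

315.44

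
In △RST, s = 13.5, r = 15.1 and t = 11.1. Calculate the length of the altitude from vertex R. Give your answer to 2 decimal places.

9.59

Semiperimeter p = (15.1 + 13.5 + 11.1)/2 = 19.85.
Heron's formula: area = √(19.85·4.75·6.35·8.75) ≈ 72.38.
The altitude from R has length 2·area/r ≈ 9.5867.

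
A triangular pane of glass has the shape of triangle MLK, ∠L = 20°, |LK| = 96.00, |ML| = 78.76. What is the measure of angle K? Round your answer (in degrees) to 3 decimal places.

By the law of cosines, |KM|² = |ML|² + |LK|² − 2·|ML|·|LK|·cos L = 1209.2, so |KM| ≈ 34.773.
Law of cosines again: cos K = (|LK|² + |KM|² − |ML|²)/(2·|LK|·|KM|) ≈ 0.63238, so ∠K ≈ 50.77°.

∠K ≈ 50.774°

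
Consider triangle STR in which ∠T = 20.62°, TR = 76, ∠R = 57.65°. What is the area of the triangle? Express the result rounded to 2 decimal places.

The third angle is ∠S = 180° − ∠T − ∠R = 101.73°.
Law of sines: RS = TR·sin T/sin S ≈ 27.336.
Law of sines: ST = TR·sin R/sin S ≈ 65.574.
Area = ½·TR·RS·sin R ≈ 877.54.

area ≈ 877.54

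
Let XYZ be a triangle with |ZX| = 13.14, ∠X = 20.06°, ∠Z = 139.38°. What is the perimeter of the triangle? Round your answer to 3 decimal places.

The third angle is ∠Y = 180° − ∠Z − ∠X = 20.56°.
Law of sines: |YZ| = |ZX|·sin X/sin Y ≈ 12.834.
Law of sines: |XY| = |ZX|·sin Z/sin Y ≈ 24.359.
Semiperimeter s = (12.834+13.14+24.359)/2 = 25.166.
Perimeter = 12.834 + 13.14 + 24.359 = 50.333.

50.333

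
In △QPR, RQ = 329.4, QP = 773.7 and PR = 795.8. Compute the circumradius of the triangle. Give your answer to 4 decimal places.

402.1395

By the law of cosines, cos Q = (RQ² + QP² − PR²) / (2·RQ·QP) ≈ 0.14482, so ∠Q ≈ 81.67°.
Circumradius = PR/(2 sin Q) ≈ 402.14.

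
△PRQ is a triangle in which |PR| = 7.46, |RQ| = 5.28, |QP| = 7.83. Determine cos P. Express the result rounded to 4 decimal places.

By the law of cosines, cos P = (|QP|² + |PR|² − |RQ|²) / (2·|QP|·|PR|) ≈ 0.76254, so ∠P ≈ 40.31°.

0.7625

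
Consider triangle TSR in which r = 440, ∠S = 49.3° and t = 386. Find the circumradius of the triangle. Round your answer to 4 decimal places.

229.4987

By the law of cosines, s² = r² + t² − 2·r·t·cos S = 1.2109e+05, so s ≈ 347.98.
Area = ½·r·t·sin S ≈ 64381.
Circumradius = s/(2 sin S) ≈ 229.5.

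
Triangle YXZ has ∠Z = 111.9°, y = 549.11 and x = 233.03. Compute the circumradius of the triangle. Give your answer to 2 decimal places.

362.01

By the law of cosines, z² = y² + x² − 2·y·x·cos Z = 4.5128e+05, so z ≈ 671.77.
Area = ½·y·x·sin Z ≈ 59363.
Circumradius = z/(2 sin Z) ≈ 362.01.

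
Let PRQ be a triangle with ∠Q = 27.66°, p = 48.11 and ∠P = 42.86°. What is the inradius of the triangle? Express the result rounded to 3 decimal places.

The third angle is ∠R = 180° − ∠Q − ∠P = 109.48°.
Law of sines: r = p·sin R/sin P ≈ 66.68.
Law of sines: q = p·sin Q/sin P ≈ 32.834.
Area = ½·p·r·sin Q ≈ 744.6.
Semiperimeter s = (48.11+66.68+32.834)/2 = 73.812.
Inradius = area/s = 744.6/73.812 ≈ 10.088.

10.088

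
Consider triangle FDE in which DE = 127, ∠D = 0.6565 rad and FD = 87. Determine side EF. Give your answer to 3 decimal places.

78.698

By the law of cosines, EF² = FD² + DE² − 2·FD·DE·cos D = 6193.4, so EF ≈ 78.698.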